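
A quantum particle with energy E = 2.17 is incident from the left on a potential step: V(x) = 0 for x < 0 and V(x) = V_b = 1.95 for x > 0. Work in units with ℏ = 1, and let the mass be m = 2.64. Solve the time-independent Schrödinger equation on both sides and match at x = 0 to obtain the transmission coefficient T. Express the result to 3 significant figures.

The wavenumbers are k₁ = √(2mE)/ℏ = 3.385 on the left and k₂ = √(2m(E − V_b))/ℏ = 1.078 on the right.
Matching ψ and ψ′ at x = 0 gives r = (k₁ − k₂)/(k₁ + k₂), so R = r² = 0.2673 and T = 1 − R = 0.7327.

T = 0.733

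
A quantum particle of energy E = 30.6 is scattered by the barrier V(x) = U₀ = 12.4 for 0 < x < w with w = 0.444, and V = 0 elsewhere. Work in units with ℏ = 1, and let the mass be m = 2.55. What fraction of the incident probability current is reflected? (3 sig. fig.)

Above the barrier the interior wavenumber is k₂ = √(2m(E − U₀))/ℏ = 9.634, giving phase k₂w = 4.278.
Matching at both interfaces gives T⁻¹ = 1 + U₀² sin²(k₂w) / [4E(E − U₀)] = 1.057, hence T = 0.946.
R = 1 − T = 0.0537.

R = 0.0537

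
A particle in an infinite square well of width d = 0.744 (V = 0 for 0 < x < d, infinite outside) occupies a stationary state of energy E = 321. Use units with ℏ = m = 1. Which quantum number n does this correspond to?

n = 6

From E_n = n²π²ℏ²/(2md²) invert to n = √(2md²E)/(πℏ).
n = (0.744/π) × √(2 × 1 × 321) = 6.001 → n = 6.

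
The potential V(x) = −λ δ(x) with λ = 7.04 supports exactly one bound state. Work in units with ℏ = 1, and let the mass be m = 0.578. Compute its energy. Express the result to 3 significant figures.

E = -14.3

The bound state is ψ(x) = √κ e^{−κ|x|}. The derivative jump ψ'(0⁺) − ψ'(0⁻) = −(2mλ/ℏ²)ψ(0) fixes κ = mλ/ℏ² = 4.069.
Then E = −ℏ²κ²/(2m) = −mλ²/(2ℏ²) = -14.32.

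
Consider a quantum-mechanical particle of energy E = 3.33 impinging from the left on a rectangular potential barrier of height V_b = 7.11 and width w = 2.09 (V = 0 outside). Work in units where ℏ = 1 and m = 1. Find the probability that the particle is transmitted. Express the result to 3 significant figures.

Since E < V_b the interior solution is evanescent with decay constant κ = √(2m(V_b − E))/ℏ = 2.750.
κw = 5.747, sinh(κw) = 156.6.
The exact tunnelling result is T⁻¹ = 1 + V_b² sinh²(κw) / [4E(V_b − E)] = 24610, so T = 0.0000406.

T = 0.0000406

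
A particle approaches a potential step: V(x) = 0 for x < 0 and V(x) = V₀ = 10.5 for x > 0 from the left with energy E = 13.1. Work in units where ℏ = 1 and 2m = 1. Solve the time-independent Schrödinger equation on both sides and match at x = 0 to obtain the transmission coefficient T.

T = 0.853

The wavenumbers are k₁ = √(2mE)/ℏ = 3.619 on the left and k₂ = √(2m(E − V₀))/ℏ = 1.612 on the right.
Continuity of ψ and ψ′ at the step yields the reflection amplitude r = (k₁ − k₂)/(k₁ + k₂) = 0.3836; thus R = |r|² = 0.1471, T = 0.8529.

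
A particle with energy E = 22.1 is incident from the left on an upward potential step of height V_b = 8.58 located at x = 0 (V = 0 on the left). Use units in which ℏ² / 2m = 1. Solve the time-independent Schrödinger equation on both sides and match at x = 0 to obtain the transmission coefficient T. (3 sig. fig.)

T = 0.985

On each side the TISE gives plane waves with k = √(2m(E − V))/ℏ: k₁ = √(2·½·22.1) = 4.701, k₂ = √(2·½·13.52) = 3.677.
Continuity of ψ and ψ′ at the step yields the reflection amplitude r = (k₁ − k₂)/(k₁ + k₂) = 0.1222; thus R = |r|² = 0.01494, T = 0.9851.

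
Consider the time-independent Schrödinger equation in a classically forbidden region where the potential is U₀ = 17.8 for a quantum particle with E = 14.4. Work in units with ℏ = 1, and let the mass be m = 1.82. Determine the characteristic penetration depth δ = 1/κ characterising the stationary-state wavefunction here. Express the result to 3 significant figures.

δ = 0.284

Since E < U₀ the TISE in this region is ψ'' = κ²ψ with κ = √(2m(U₀ − E))/ℏ.
κ = √(2 × 1.82 × 3.4) = 3.518. The penetration depth is δ = 1/κ = 0.284.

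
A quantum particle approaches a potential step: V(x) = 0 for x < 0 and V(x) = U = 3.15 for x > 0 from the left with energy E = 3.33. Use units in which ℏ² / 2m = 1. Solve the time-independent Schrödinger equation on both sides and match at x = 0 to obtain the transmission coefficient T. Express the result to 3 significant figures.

On each side the TISE gives plane waves with k = √(2m(E − V))/ℏ: k₁ = √(2·½·3.33) = 1.825, k₂ = √(2·½·0.18) = 0.4243.
Matching ψ and ψ′ at x = 0 gives r = (k₁ − k₂)/(k₁ + k₂), so R = r² = 0.3878 and T = 1 − R = 0.6122.

T = 0.612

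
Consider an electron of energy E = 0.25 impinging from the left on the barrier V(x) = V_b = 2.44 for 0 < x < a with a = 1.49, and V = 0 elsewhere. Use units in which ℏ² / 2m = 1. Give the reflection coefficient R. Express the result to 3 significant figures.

Since E < V_b the interior solution is evanescent with decay constant κ = √(2m(V_b − E))/ℏ = 1.480.
κa = 2.205, sinh(κa) = 4.480.
Matching ψ, ψ′ at both faces gives T = [1 + V_b² sinh²(κa) / (4E(V_b − E))]⁻¹ = 1/55.56 = 0.0180.
R = 1 − T = 0.982.

R = 0.982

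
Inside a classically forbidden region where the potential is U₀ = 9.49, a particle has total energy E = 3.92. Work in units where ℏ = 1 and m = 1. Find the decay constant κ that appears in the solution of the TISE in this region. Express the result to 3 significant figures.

κ = 3.34

Since E < U₀ the TISE in this region is ψ'' = κ²ψ with κ = √(2m(U₀ − E))/ℏ.
κ = √(2 × 1 × 5.57) = 3.338.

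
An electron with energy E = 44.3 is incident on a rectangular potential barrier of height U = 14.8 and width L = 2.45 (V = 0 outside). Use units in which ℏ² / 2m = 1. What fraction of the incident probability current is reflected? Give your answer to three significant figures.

E > U: inside the barrier k₂ = √(2m(E − U))/ℏ = 5.431, k₂L = 13.31.
T = [1 + U² sin²(k₂L) / (4E(E − U))]⁻¹ = 1/1.019 = 0.981.
R = 1 − T = 0.0187.

R = 0.0187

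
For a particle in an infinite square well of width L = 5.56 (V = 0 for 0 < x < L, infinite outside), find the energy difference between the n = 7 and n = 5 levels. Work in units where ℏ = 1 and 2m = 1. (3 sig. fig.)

ΔE = 7.66

E_n = n²π²ℏ²/(2mL²), so ΔE = (7² − 5²) π²ℏ²/(2mL²).
ΔE = 24 × π² / (2 × 0.5 × 5.56²) = 7.662.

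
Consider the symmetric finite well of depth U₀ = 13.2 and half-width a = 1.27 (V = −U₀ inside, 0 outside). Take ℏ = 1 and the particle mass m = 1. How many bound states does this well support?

N = 5

The dimensionless depth is z₀ = a√(2mU₀)/ℏ = 1.27 × √(26.40) = 6.525.
The even/odd transcendental equations gain one root per π/2 in z₀, giving N = 1 + ⌊2z₀/π⌋ = 1 + ⌊4.154⌋ = 5.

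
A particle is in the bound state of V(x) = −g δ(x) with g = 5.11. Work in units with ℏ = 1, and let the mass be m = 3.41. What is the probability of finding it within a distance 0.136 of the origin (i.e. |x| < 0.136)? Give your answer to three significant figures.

P = 0.991

The normalised bound state is ψ = √κ e^{−κ|x|} with κ = mg/ℏ² = 17.43.
P(|x| < d) = ∫_{−d}^{d} κ e^{−2κ|x|} dx = 1 − e^{−2κd} = 1 − e^{−4.740} = 0.9913.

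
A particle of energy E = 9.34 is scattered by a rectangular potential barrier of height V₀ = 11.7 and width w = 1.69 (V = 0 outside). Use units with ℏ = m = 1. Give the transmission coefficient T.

Since E < V₀ the interior solution is evanescent with decay constant κ = √(2m(V₀ − E))/ℏ = 2.173.
κw = 3.672, sinh(κw) = 19.65.
The exact tunnelling result is T⁻¹ = 1 + V₀² sinh²(κw) / [4E(V₀ − E)] = 600.2, so T = 0.00167.

T = 0.00167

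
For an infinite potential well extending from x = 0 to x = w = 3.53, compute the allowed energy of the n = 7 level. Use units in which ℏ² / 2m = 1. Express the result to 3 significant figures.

E = 38.8

The infinite-well eigenfunctions ψ_n = √(2/w) sin(nπx/w) vanish at both walls, giving E_n = n²π²ℏ²/(2mw²).
E_7 = 7² × π² / (2 × 0.5 × 3.53²) = 38.81.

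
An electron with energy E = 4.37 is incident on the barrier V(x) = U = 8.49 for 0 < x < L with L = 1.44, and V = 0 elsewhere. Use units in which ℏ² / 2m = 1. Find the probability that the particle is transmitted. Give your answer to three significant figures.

E < U: inside the barrier ψ ∝ e^{±κx} with κ = √(2m(U − E))/ℏ = 2.030.
κL = 2.923, sinh(κL) = 9.270.
The exact tunnelling result is T⁻¹ = 1 + U² sinh²(κL) / [4E(U − E)] = 87.02, so T = 0.0115.

T = 0.0115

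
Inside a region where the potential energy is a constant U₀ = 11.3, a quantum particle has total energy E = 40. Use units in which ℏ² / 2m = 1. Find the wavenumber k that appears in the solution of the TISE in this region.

k = 5.36

With E > U₀ the solution is oscillatory, ψ ∝ e^{±ikx} with k = √(2m(E − U₀))/ℏ.
k = √(2 × 0.5 × 28.7) = 5.357.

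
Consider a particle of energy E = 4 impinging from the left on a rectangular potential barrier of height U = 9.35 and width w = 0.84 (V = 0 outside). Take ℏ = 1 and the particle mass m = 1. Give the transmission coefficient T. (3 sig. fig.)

E < U: inside the barrier ψ ∝ e^{±κx} with κ = √(2m(U − E))/ℏ = 3.271.
κw = 2.748, sinh(κw) = 7.771.
The exact tunnelling result is T⁻¹ = 1 + U² sinh²(κw) / [4E(U − E)] = 62.68, so T = 0.0160.

T = 0.0160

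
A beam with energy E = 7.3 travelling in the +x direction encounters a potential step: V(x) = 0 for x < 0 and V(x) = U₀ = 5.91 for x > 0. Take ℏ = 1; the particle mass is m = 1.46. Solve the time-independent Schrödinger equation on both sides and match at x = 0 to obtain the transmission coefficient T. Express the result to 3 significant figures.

T = 0.846

The wavenumbers are k₁ = √(2mE)/ℏ = 4.617 on the left and k₂ = √(2m(E − U₀))/ℏ = 2.015 on the right.
Continuity of ψ and ψ′ at the step yields the reflection amplitude r = (k₁ − k₂)/(k₁ + k₂) = 0.3924; thus R = |r|² = 0.1540, T = 0.8460.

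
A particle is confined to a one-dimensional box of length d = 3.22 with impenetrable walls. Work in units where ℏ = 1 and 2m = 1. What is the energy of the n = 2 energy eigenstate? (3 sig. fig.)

Requiring ψ(0) = ψ(d) = 0 quantises k = nπ/d, hence E_n = ℏ²k²/2m = n²π²ℏ²/(2md²).
E_2 = 2² × π² / (2 × 0.5 × 3.22²) = 3.808.

E = 3.81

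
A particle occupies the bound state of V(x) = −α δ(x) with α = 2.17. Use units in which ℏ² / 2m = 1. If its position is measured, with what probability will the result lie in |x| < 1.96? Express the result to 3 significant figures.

P = 0.986

The normalised bound state is ψ = √κ e^{−κ|x|} with κ = mα/ℏ² = 1.085.
P(|x| < d) = ∫_{−d}^{d} κ e^{−2κ|x|} dx = 1 − e^{−2κd} = 1 − e^{−4.253} = 0.9858.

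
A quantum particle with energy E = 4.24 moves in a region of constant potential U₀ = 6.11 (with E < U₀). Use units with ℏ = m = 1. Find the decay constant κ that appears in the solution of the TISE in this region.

κ = 1.93

Since E < U₀ the TISE in this region is ψ'' = κ²ψ with κ = √(2m(U₀ − E))/ℏ.
κ = √(2 × 1 × 1.87) = 1.934.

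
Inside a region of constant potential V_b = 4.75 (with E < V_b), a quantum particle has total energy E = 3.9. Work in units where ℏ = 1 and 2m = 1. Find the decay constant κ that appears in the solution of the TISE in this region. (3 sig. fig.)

Since E < V_b the TISE in this region is ψ'' = κ²ψ with κ = √(2m(V_b − E))/ℏ.
κ = √(2 × 0.5 × 0.85) = 0.9220.

κ = 0.922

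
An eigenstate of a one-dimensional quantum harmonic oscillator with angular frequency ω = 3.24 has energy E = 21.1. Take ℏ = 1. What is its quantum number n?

n = 6

E_n = ℏω(n + ½) ⇒ n = E/(ℏω) − ½ = 21.1/3.24 − 0.5 = 6.012 → n = 6.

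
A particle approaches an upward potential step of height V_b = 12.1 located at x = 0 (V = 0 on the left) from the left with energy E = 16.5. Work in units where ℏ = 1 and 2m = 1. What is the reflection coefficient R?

On each side the TISE gives plane waves with k = √(2m(E − V))/ℏ: k₁ = √(2·½·16.5) = 4.062, k₂ = √(2·½·4.4) = 2.098.
Continuity of ψ and ψ′ at the step yields the reflection amplitude r = (k₁ − k₂)/(k₁ + k₂) = 0.3189; thus R = |r|² = 0.1017, T = 0.8983.

R = 0.102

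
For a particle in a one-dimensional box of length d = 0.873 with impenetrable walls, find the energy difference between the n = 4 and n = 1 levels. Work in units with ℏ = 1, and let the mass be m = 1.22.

ΔE = 79.6

E_n = n²π²ℏ²/(2md²), so ΔE = (4² − 1²) π²ℏ²/(2md²).
ΔE = 15 × π² / (2 × 1.22 × 0.873²) = 79.61.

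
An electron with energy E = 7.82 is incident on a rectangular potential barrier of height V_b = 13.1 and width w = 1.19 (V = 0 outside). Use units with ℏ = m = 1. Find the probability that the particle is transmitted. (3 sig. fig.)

Since E < V_b the interior solution is evanescent with decay constant κ = √(2m(V_b − E))/ℏ = 3.250.
κw = 3.867, sinh(κw) = 23.89.
The exact tunnelling result is T⁻¹ = 1 + V_b² sinh²(κw) / [4E(V_b − E)] = 594.0, so T = 0.00168.

T = 0.00168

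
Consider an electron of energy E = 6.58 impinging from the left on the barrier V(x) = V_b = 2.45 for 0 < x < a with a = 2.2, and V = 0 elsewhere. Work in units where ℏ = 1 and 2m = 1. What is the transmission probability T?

T = 0.951

Above the barrier the interior wavenumber is k₂ = √(2m(E − V_b))/ℏ = 2.032, giving phase k₂a = 4.471.
Matching at both interfaces gives T⁻¹ = 1 + V_b² sin²(k₂a) / [4E(E − V_b)] = 1.052, hence T = 0.951.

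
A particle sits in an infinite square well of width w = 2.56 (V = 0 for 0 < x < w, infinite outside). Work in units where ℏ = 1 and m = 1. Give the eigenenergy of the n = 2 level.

Requiring ψ(0) = ψ(w) = 0 quantises k = nπ/w, hence E_n = ℏ²k²/2m = n²π²ℏ²/(2mw²).
E_2 = 2² × π² / (2 × 1 × 2.56²) = 3.012.

E = 3.01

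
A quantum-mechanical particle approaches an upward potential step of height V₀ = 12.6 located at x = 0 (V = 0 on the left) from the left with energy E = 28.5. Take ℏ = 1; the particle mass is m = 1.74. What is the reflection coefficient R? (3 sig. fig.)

R = 0.0210

The wavenumbers are k₁ = √(2mE)/ℏ = 9.959 on the left and k₂ = √(2m(E − V₀))/ℏ = 7.439 on the right.
Matching ψ and ψ′ at x = 0 gives r = (k₁ − k₂)/(k₁ + k₂), so R = r² = 0.02099 and T = 1 − R = 0.9790.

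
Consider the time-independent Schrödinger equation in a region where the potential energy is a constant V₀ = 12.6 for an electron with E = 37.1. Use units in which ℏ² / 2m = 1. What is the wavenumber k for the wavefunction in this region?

k = 4.95

With E > V₀ the solution is oscillatory, ψ ∝ e^{±ikx} with k = √(2m(E − V₀))/ℏ.
k = √(2 × 0.5 × 24.5) = 4.950.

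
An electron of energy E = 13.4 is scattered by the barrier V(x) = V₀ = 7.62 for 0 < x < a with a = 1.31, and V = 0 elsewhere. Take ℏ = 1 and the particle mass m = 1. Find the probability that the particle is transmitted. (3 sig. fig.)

Above the barrier the interior wavenumber is k₂ = √(2m(E − V₀))/ℏ = 3.400, giving phase k₂a = 4.454.
Matching at both interfaces gives T⁻¹ = 1 + V₀² sin²(k₂a) / [4E(E − V₀)] = 1.175, hence T = 0.851.

T = 0.851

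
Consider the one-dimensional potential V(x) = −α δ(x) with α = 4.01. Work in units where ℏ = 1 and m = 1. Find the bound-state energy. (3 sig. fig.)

The bound state is ψ(x) = √κ e^{−κ|x|}. The derivative jump ψ'(0⁺) − ψ'(0⁻) = −(2mα/ℏ²)ψ(0) fixes κ = mα/ℏ² = 4.010.
Then E = −ℏ²κ²/(2m) = −mα²/(2ℏ²) = -8.040.

E = -8.04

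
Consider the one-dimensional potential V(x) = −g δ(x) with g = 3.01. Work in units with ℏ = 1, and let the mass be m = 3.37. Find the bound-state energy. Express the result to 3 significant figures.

The bound state is ψ(x) = √κ e^{−κ|x|}. The derivative jump ψ'(0⁺) − ψ'(0⁻) = −(2mg/ℏ²)ψ(0) fixes κ = mg/ℏ² = 10.14.
Then E = −ℏ²κ²/(2m) = −mg²/(2ℏ²) = -15.27.

E = -15.3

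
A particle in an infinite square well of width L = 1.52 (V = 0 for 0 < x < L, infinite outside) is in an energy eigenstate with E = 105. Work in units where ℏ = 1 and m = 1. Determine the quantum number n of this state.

n = 7

From E_n = n²π²ℏ²/(2mL²) invert to n = √(2mL²E)/(πℏ).
n = (1.52/π) × √(2 × 1 × 105) = 7.011 → n = 7.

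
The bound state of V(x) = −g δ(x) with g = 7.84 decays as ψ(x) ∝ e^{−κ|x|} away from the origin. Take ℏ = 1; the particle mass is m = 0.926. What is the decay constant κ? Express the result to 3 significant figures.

κ = 7.26

Integrating the TISE across x = 0 gives the cusp condition ψ'(0⁺) − ψ'(0⁻) = −(2mg/ℏ²)ψ(0).
With ψ ∝ e^{−κ|x|} this yields −2κ = −2mg/ℏ², so κ = mg/ℏ² = 7.260.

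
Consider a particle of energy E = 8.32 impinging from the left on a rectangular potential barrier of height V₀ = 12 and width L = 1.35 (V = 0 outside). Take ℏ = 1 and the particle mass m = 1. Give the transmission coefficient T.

T = 0.00224

Since E < V₀ the interior solution is evanescent with decay constant κ = √(2m(V₀ − E))/ℏ = 2.713.
κL = 3.662, sinh(κL) = 19.47.
The exact tunnelling result is T⁻¹ = 1 + V₀² sinh²(κL) / [4E(V₀ − E)] = 446.5, so T = 0.00224.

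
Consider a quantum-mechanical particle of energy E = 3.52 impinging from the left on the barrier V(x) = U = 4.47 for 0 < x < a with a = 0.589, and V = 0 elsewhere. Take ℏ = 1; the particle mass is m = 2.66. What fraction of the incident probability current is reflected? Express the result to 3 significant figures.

Since E < U the interior solution is evanescent with decay constant κ = √(2m(U − E))/ℏ = 2.248.
κa = 1.324, sinh(κa) = 1.746.
Matching ψ, ψ′ at both faces gives T = [1 + U² sinh²(κa) / (4E(U − E))]⁻¹ = 1/5.556 = 0.180.
R = 1 − T = 0.820.

R = 0.820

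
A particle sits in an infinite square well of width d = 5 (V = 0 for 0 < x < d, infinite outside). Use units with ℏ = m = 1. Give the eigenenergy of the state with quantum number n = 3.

E = 1.78

The infinite-well eigenfunctions ψ_n = √(2/d) sin(nπx/d) vanish at both walls, giving E_n = n²π²ℏ²/(2md²).
E_3 = 3² × π² / (2 × 1 × 5²) = 1.777.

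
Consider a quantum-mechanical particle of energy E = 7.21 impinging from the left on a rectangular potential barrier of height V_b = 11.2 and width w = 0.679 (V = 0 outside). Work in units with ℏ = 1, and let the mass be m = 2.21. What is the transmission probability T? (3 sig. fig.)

T = 0.0122

Since E < V_b the interior solution is evanescent with decay constant κ = √(2m(V_b − E))/ℏ = 4.199.
κw = 2.851, sinh(κw) = 8.628.
Matching ψ, ψ′ at both faces gives T = [1 + V_b² sinh²(κw) / (4E(V_b − E))]⁻¹ = 1/82.14 = 0.0122.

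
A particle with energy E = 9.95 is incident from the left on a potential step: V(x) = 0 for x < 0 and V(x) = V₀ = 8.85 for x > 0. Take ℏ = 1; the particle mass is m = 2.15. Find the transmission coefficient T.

The wavenumbers are k₁ = √(2mE)/ℏ = 6.541 on the left and k₂ = √(2m(E − V₀))/ℏ = 2.175 on the right.
Matching ψ and ψ′ at x = 0 gives r = (k₁ − k₂)/(k₁ + k₂), so R = r² = 0.2509 and T = 1 − R = 0.7491.

T = 0.749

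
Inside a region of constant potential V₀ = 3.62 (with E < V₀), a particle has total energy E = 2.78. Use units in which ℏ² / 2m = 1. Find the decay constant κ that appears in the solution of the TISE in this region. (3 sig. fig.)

κ = 0.917

Since E < V₀ the TISE in this region is ψ'' = κ²ψ with κ = √(2m(V₀ − E))/ℏ.
κ = √(2 × 0.5 × 0.84) = 0.9165.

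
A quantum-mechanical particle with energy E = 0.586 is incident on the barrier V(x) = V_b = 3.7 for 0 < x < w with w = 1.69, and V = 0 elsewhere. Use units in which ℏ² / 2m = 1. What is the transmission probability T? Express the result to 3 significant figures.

T = 0.00548

E < V_b: inside the barrier ψ ∝ e^{±κx} with κ = √(2m(V_b − E))/ℏ = 1.765.
κw = 2.982, sinh(κw) = 9.841.
The exact tunnelling result is T⁻¹ = 1 + V_b² sinh²(κw) / [4E(V_b − E)] = 182.6, so T = 0.00548.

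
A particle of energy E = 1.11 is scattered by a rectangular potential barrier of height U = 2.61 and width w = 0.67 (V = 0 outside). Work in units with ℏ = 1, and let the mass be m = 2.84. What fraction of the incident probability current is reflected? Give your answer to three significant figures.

E < U: inside the barrier ψ ∝ e^{±κx} with κ = √(2m(U − E))/ℏ = 2.919.
κw = 1.956, sinh(κw) = 3.464.
Matching ψ, ψ′ at both faces gives T = [1 + U² sinh²(κw) / (4E(U − E))]⁻¹ = 1/13.27 = 0.0754.
R = 1 − T = 0.925.

R = 0.925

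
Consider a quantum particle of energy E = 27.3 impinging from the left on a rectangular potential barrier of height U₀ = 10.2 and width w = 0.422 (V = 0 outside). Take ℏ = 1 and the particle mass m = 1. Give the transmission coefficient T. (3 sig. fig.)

T = 0.979

E > U₀: inside the barrier k₂ = √(2m(E − U₀))/ℏ = 5.848, k₂w = 2.468.
Matching at both interfaces gives T⁻¹ = 1 + U₀² sin²(k₂w) / [4E(E − U₀)] = 1.022, hence T = 0.979.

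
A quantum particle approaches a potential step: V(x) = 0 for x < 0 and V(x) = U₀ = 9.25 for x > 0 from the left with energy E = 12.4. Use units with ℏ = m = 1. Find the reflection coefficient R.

The wavenumbers are k₁ = √(2mE)/ℏ = 4.980 on the left and k₂ = √(2m(E − U₀))/ℏ = 2.510 on the right.
Continuity of ψ and ψ′ at the step yields the reflection amplitude r = (k₁ − k₂)/(k₁ + k₂) = 0.3298; thus R = |r|² = 0.1088, T = 0.8912.

R = 0.109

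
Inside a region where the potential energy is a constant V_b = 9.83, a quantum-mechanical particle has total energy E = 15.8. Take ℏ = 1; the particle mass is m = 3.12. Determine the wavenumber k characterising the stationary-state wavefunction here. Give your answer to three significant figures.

With E > V_b the solution is oscillatory, ψ ∝ e^{±ikx} with k = √(2m(E − V_b))/ℏ.
k = √(2 × 3.12 × 5.97) = 6.104.

k = 6.10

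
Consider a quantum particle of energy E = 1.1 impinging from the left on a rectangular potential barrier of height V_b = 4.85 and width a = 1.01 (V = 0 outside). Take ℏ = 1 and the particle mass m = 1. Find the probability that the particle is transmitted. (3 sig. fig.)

E < V_b: inside the barrier ψ ∝ e^{±κx} with κ = √(2m(V_b − E))/ℏ = 2.739.
κa = 2.766, sinh(κa) = 7.916.
Matching ψ, ψ′ at both faces gives T = [1 + V_b² sinh²(κa) / (4E(V_b − E))]⁻¹ = 1/90.33 = 0.0111.

T = 0.0111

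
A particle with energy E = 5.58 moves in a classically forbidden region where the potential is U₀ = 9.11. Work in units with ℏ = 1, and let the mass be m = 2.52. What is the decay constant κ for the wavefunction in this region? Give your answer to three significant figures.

κ = 4.22

Since E < U₀ the TISE in this region is ψ'' = κ²ψ with κ = √(2m(U₀ − E))/ℏ.
κ = √(2 × 2.52 × 3.53) = 4.218.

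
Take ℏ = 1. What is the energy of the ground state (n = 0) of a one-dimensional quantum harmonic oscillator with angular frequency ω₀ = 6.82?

Using E_n = (n + ½)ℏω₀: E_0 = 0.5 × 6.82 = 3.410.

E = 3.41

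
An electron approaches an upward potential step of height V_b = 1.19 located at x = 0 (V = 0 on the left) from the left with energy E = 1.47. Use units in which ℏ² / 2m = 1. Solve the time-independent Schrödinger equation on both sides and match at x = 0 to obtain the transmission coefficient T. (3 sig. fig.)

T = 0.846

The wavenumbers are k₁ = √(2mE)/ℏ = 1.212 on the left and k₂ = √(2m(E − V_b))/ℏ = 0.5292 on the right.
Continuity of ψ and ψ′ at the step yields the reflection amplitude r = (k₁ − k₂)/(k₁ + k₂) = 0.3923; thus R = |r|² = 0.1539, T = 0.8461.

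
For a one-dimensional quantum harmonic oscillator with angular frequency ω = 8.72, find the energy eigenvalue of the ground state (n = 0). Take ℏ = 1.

Using E_n = (n + ½)ℏω: E_0 = 0.5 × 8.72 = 4.360.

E = 4.36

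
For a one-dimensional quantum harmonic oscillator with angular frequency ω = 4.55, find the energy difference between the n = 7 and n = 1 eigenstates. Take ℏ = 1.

E_n = ℏω(n + ½), so ΔE = (7 − 1) ℏω = 6 × 4.55 = 27.30.

ΔE = 27.3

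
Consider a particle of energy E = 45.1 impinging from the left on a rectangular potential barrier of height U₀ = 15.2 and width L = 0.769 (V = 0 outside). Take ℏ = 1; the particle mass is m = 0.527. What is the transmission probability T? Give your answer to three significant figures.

E > U₀: inside the barrier k₂ = √(2m(E − U₀))/ℏ = 5.614, k₂L = 4.317.
T = [1 + U₀² sin²(k₂L) / (4E(E − U₀))]⁻¹ = 1/1.036 = 0.965.

T = 0.965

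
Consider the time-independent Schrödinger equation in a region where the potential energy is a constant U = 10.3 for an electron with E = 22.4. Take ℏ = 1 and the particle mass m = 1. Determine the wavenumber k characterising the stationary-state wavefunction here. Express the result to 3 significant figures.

With E > U the solution is oscillatory, ψ ∝ e^{±ikx} with k = √(2m(E − U))/ℏ.
k = √(2 × 1 × 12.1) = 4.919.

k = 4.92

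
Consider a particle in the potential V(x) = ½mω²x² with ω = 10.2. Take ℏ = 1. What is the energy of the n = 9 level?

Using E_n = (n + ½)ℏω: E_9 = 9.5 × 10.2 = 96.90.

E = 96.9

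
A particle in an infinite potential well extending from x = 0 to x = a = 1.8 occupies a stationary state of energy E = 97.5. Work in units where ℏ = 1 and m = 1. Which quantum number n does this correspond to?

n = 8

From E_n = n²π²ℏ²/(2ma²) invert to n = √(2ma²E)/(πℏ).
n = (1.8/π) × √(2 × 1 × 97.5) = 8.001 → n = 8.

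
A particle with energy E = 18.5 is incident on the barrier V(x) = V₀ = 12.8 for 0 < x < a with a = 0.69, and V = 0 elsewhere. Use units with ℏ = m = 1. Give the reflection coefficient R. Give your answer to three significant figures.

E > V₀: inside the barrier k₂ = √(2m(E − V₀))/ℏ = 3.376, k₂a = 2.330.
T = [1 + V₀² sin²(k₂a) / (4E(E − V₀))]⁻¹ = 1/1.204 = 0.830.
R = 1 − T = 0.170.

R = 0.170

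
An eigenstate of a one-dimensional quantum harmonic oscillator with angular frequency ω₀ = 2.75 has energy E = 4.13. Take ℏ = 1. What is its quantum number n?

E_n = ℏω₀(n + ½) ⇒ n = E/(ℏω₀) − ½ = 4.13/2.75 − 0.5 = 1.002 → n = 1.

n = 1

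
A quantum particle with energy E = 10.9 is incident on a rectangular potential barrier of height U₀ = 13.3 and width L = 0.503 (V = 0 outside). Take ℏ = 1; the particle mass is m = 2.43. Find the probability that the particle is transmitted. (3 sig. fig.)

T = 0.0752

Since E < U₀ the interior solution is evanescent with decay constant κ = √(2m(U₀ − E))/ℏ = 3.415.
κL = 1.718, sinh(κL) = 2.697.
The exact tunnelling result is T⁻¹ = 1 + U₀² sinh²(κL) / [4E(U₀ − E)] = 13.29, so T = 0.0752.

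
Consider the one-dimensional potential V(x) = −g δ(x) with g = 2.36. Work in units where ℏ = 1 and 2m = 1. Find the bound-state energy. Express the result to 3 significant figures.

For x ≠ 0 the bound state is ψ ∝ e^{−κ|x|}; integrating the TISE across the delta gives the cusp condition 2κ = 2mg/ℏ², so κ = 1.180.
Then E = −ℏ²κ²/(2m) = −mg²/(2ℏ²) = -1.392.

E = -1.39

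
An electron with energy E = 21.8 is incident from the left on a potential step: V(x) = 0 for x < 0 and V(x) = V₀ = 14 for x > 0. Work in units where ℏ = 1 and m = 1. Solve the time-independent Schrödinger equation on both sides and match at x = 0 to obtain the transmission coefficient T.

T = 0.937

On each side the TISE gives plane waves with k = √(2m(E − V))/ℏ: k₁ = √(2·1·21.8) = 6.603, k₂ = √(2·1·7.8) = 3.950.
Matching ψ and ψ′ at x = 0 gives r = (k₁ − k₂)/(k₁ + k₂), so R = r² = 0.06322 and T = 1 − R = 0.9368.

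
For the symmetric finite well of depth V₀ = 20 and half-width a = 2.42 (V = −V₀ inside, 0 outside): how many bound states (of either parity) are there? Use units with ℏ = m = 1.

Define the well-strength parameter z₀ = (a/ℏ)√(2mV₀) = 2.42 × √(2·1·20) = 15.31.
A new bound state (alternating even/odd) appears each time z₀ passes a multiple of π/2, so N = ⌊2z₀/π⌋ + 1 = ⌊9.744⌋ + 1 = 10.

N = 10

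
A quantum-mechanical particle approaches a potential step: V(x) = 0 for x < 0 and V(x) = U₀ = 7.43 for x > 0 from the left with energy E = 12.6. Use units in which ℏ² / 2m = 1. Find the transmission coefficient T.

On each side the TISE gives plane waves with k = √(2m(E − V))/ℏ: k₁ = √(2·½·12.6) = 3.550, k₂ = √(2·½·5.17) = 2.274.
Matching ψ and ψ′ at x = 0 gives r = (k₁ − k₂)/(k₁ + k₂), so R = r² = 0.04800 and T = 1 − R = 0.9520.

T = 0.952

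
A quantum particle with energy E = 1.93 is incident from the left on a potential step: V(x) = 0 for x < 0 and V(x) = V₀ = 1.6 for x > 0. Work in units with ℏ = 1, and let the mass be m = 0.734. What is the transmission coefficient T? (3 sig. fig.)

T = 0.828

The wavenumbers are k₁ = √(2mE)/ℏ = 1.683 on the left and k₂ = √(2m(E − V₀))/ℏ = 0.6960 on the right.
Matching ψ and ψ′ at x = 0 gives r = (k₁ − k₂)/(k₁ + k₂), so R = r² = 0.1722 and T = 1 − R = 0.8278.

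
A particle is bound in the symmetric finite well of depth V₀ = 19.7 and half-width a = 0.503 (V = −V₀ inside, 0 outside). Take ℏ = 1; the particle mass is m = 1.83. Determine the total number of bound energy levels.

N = 3

The dimensionless depth is z₀ = a√(2mV₀)/ℏ = 0.503 × √(72.10) = 4.271.
The even/odd transcendental equations gain one root per π/2 in z₀, giving N = 1 + ⌊2z₀/π⌋ = 1 + ⌊2.719⌋ = 3.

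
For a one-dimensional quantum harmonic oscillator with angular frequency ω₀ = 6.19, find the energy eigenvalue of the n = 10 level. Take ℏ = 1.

E = 65.0

The oscillator eigenvalues are E_n = ℏω₀(n + ½), so E_10 = 6.19 × 10.5 = 65.00.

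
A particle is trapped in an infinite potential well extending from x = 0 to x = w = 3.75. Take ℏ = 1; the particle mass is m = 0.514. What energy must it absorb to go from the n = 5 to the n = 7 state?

E_n = n²π²ℏ²/(2mw²), so ΔE = (7² − 5²) π²ℏ²/(2mw²).
ΔE = 24 × π² / (2 × 0.514 × 3.75²) = 16.39.

ΔE = 16.4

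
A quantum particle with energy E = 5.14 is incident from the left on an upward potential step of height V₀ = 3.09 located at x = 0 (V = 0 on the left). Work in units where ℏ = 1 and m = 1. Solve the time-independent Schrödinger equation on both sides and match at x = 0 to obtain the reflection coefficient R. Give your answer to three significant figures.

R = 0.0510

The wavenumbers are k₁ = √(2mE)/ℏ = 3.206 on the left and k₂ = √(2m(E − V₀))/ℏ = 2.025 on the right.
Continuity of ψ and ψ′ at the step yields the reflection amplitude r = (k₁ − k₂)/(k₁ + k₂) = 0.2258; thus R = |r|² = 0.05100, T = 0.9490.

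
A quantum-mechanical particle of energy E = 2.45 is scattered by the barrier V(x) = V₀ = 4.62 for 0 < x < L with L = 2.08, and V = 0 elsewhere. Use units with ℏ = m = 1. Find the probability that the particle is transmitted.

E < V₀: inside the barrier ψ ∝ e^{±κx} with κ = √(2m(V₀ − E))/ℏ = 2.083.
κL = 4.333, sinh(κL) = 38.09.
The exact tunnelling result is T⁻¹ = 1 + V₀² sinh²(κL) / [4E(V₀ − E)] = 1457, so T = 0.000686.

T = 0.000686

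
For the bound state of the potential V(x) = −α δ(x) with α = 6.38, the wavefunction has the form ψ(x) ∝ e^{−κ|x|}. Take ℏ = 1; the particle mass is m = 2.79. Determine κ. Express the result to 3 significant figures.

κ = 17.8

Integrate −(ℏ²/2m)ψ'' − αδ(x)ψ = Eψ from −ε to +ε: the ψ'' term gives ψ'(0⁺) − ψ'(0⁻) and the δ term gives −(2mα/ℏ²)ψ(0).
With ψ ∝ e^{−κ|x|} this yields −2κ = −2mα/ℏ², so κ = mα/ℏ² = 17.80.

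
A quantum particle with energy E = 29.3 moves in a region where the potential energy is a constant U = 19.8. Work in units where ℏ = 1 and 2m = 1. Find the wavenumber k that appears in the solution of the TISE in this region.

k = 3.08

With E > U the solution is oscillatory, ψ ∝ e^{±ikx} with k = √(2m(E − U))/ℏ.
k = √(2 × 0.5 × 9.5) = 3.082.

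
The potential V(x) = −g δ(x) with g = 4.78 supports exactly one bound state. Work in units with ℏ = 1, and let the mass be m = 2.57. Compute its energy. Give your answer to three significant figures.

For x ≠ 0 the bound state is ψ ∝ e^{−κ|x|}; integrating the TISE across the delta gives the cusp condition 2κ = 2mg/ℏ², so κ = 12.28.
Then E = −ℏ²κ²/(2m) = −mg²/(2ℏ²) = -29.36.

E = -29.4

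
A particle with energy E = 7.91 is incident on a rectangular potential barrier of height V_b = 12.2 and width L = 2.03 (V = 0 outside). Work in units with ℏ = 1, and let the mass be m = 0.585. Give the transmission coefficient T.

T = 0.000409

E < V_b: inside the barrier ψ ∝ e^{±κx} with κ = √(2m(V_b − E))/ℏ = 2.240.
κL = 4.548, sinh(κL) = 47.21.
Matching ψ, ψ′ at both faces gives T = [1 + V_b² sinh²(κL) / (4E(V_b − E))]⁻¹ = 1/2445 = 0.000409.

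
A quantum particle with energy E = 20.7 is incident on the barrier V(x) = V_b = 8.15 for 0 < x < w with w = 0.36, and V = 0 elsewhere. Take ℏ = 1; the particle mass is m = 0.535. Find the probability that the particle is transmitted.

E > V_b: inside the barrier k₂ = √(2m(E − V_b))/ℏ = 3.664, k₂w = 1.319.
T = [1 + V_b² sin²(k₂w) / (4E(E − V_b))]⁻¹ = 1/1.060 = 0.943.

T = 0.943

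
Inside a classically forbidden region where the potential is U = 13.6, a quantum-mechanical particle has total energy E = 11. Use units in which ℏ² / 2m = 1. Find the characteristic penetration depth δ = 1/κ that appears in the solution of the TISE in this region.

Since E < U the TISE in this region is ψ'' = κ²ψ with κ = √(2m(U − E))/ℏ.
κ = √(2 × 0.5 × 2.6) = 1.612. The penetration depth is δ = 1/κ = 0.620.

δ = 0.620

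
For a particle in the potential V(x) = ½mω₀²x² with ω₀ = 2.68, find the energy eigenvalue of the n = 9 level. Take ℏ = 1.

Using E_n = (n + ½)ℏω₀: E_9 = 9.5 × 2.68 = 25.46.

E = 25.5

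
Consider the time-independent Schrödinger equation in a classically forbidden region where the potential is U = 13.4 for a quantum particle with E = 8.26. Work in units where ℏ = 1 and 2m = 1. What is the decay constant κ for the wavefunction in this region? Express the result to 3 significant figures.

Since E < U the TISE in this region is ψ'' = κ²ψ with κ = √(2m(U − E))/ℏ.
κ = √(2 × 0.5 × 5.14) = 2.267.

κ = 2.27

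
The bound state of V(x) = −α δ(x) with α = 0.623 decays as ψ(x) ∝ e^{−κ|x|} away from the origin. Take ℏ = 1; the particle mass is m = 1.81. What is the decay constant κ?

Integrate −(ℏ²/2m)ψ'' − αδ(x)ψ = Eψ from −ε to +ε: the ψ'' term gives ψ'(0⁺) − ψ'(0⁻) and the δ term gives −(2mα/ℏ²)ψ(0).
With ψ ∝ e^{−κ|x|} this yields −2κ = −2mα/ℏ², so κ = mα/ℏ² = 1.128.

κ = 1.13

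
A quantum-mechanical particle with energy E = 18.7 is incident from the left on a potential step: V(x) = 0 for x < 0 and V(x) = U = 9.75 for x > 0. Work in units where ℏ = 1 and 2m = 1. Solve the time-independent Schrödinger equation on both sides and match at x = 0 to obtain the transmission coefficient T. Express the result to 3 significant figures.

T = 0.967

On each side the TISE gives plane waves with k = √(2m(E − V))/ℏ: k₁ = √(2·½·18.7) = 4.324, k₂ = √(2·½·8.95) = 2.992.
Continuity of ψ and ψ′ at the step yields the reflection amplitude r = (k₁ − k₂)/(k₁ + k₂) = 0.1822; thus R = |r|² = 0.03318, T = 0.9668.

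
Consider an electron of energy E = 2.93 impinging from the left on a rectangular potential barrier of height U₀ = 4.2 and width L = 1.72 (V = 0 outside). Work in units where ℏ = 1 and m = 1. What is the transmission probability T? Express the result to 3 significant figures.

E < U₀: inside the barrier ψ ∝ e^{±κx} with κ = √(2m(U₀ − E))/ℏ = 1.594.
κL = 2.741, sinh(κL) = 7.721.
Matching ψ, ψ′ at both faces gives T = [1 + U₀² sinh²(κL) / (4E(U₀ − E))]⁻¹ = 1/71.65 = 0.0140.

T = 0.0140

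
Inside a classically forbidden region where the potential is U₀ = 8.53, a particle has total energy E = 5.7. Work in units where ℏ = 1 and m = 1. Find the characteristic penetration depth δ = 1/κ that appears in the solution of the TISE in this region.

δ = 0.420

Since E < U₀ the TISE in this region is ψ'' = κ²ψ with κ = √(2m(U₀ − E))/ℏ.
κ = √(2 × 1 × 2.83) = 2.379. The penetration depth is δ = 1/κ = 0.420.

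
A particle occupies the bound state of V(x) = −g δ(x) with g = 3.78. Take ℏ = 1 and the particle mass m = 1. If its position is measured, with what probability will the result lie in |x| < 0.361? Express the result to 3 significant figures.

P = 0.935

The normalised bound state is ψ = √κ e^{−κ|x|} with κ = mg/ℏ² = 3.780.
P(|x| < d) = ∫_{−d}^{d} κ e^{−2κ|x|} dx = 1 − e^{−2κd} = 1 − e^{−2.729} = 0.9347.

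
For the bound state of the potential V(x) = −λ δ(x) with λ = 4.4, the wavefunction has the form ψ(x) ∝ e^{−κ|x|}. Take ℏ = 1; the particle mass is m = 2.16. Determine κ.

κ = 9.50

Integrate −(ℏ²/2m)ψ'' − λδ(x)ψ = Eψ from −ε to +ε: the ψ'' term gives ψ'(0⁺) − ψ'(0⁻) and the δ term gives −(2mλ/ℏ²)ψ(0).
With ψ ∝ e^{−κ|x|} this yields −2κ = −2mλ/ℏ², so κ = mλ/ℏ² = 9.504.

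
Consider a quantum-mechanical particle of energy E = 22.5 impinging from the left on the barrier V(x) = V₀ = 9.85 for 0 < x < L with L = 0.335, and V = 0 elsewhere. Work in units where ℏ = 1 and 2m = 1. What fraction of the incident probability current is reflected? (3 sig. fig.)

R = 0.0685

E > V₀: inside the barrier k₂ = √(2m(E − V₀))/ℏ = 3.557, k₂L = 1.191.
Matching at both interfaces gives T⁻¹ = 1 + V₀² sin²(k₂L) / [4E(E − V₀)] = 1.074, hence T = 0.932.
R = 1 − T = 0.0685.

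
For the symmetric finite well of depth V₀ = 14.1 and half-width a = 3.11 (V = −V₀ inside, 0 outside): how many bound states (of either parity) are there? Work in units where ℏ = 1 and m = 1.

N = 11

The dimensionless depth is z₀ = a√(2mV₀)/ℏ = 3.11 × √(28.20) = 16.52.
The even/odd transcendental equations gain one root per π/2 in z₀, giving N = 1 + ⌊2z₀/π⌋ = 1 + ⌊10.51⌋ = 11.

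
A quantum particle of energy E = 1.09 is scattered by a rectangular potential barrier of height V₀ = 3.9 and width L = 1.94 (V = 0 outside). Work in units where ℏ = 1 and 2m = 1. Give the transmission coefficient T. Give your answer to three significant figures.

Since E < V₀ the interior solution is evanescent with decay constant κ = √(2m(V₀ − E))/ℏ = 1.676.
κL = 3.252, sinh(κL) = 12.90.
Matching ψ, ψ′ at both faces gives T = [1 + V₀² sinh²(κL) / (4E(V₀ − E))]⁻¹ = 1/207.7 = 0.00482.

T = 0.00482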